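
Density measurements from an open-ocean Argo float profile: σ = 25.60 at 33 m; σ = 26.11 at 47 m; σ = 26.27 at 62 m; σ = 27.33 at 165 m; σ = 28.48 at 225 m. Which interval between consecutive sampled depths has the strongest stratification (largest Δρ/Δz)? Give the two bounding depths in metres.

Compute the density gradient over each adjacent pair:
  33–47 m: Δρ/Δz = 0.51/14 = 0.036 kg m⁻⁴
  47–62 m: Δρ/Δz = 0.16/15 = 0.011 kg m⁻⁴
  62–165 m: Δρ/Δz = 1.06/103 = 0.010 kg m⁻⁴
  165–225 m: Δρ/Δz = 1.15/60 = 0.019 kg m⁻⁴
The largest gradient is in the 33–47 m interval — the pycnocline.

33–47 m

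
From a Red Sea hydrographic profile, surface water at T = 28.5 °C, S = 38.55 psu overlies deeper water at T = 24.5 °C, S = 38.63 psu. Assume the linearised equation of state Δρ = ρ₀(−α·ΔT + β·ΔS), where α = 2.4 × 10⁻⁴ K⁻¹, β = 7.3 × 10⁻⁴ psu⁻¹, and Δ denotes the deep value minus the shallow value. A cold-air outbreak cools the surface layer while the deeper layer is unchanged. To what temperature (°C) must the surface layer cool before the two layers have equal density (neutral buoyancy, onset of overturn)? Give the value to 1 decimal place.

Neutral buoyancy requires Δρ = 0, i.e. −α(T_deep − T_surf′) + β(S_deep − S_surf) = 0.
T_surf′ = T_deep − (β/α)·ΔS = 24.5 − (7.3 × 10⁻⁴/2.4 × 10⁻⁴)·(+0.08) = 24.257 °C.
Cooling required: 28.5 − (24.257) = 4.243 °C.

24.3 °C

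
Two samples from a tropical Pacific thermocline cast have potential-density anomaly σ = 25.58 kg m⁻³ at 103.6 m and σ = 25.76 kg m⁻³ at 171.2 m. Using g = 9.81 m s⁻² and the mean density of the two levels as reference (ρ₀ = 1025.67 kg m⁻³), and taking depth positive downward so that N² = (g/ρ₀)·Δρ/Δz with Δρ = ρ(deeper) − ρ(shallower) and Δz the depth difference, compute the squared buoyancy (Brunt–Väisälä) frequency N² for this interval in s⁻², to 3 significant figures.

2.55 × 10⁻⁵ s⁻²

Δρ = 1025.76 − 1025.58 = 0.18 kg m⁻³ over Δz = 171.2 − 103.6 = 67.6 m.
N² = (9.81/1025.67) × (0.18/67.6) = 2.5468 × 10⁻⁵ s⁻² ≈ 2.55 × 10⁻⁵ s⁻².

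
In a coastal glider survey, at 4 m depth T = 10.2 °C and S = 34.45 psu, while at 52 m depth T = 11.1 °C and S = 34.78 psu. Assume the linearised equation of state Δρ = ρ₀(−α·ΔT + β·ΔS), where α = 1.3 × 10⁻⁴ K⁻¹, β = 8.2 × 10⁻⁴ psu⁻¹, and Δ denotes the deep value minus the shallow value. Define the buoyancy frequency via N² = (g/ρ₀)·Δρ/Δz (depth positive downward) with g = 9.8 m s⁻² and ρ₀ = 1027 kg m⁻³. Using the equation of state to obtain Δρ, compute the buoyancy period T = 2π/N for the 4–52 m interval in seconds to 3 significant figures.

ΔT = +0.9 K, ΔS = +0.33 psu (deep − shallow).
Δρ/ρ₀ = −αΔT + βΔS = -1.17 × 10⁻⁴ + 2.706 × 10⁻⁴ = 1.536 × 10⁻⁴, so Δρ ≈ 0.1577 kg m⁻³.
N² = (g/ρ₀)·Δρ/Δz = g·(Δρ/ρ₀)/Δz = 9.8 × 1.536 × 10⁻⁴ / 48 = 3.1360 × 10⁻⁵ s⁻².
N = √(3.1360 × 10⁻⁵) = 5.6000 × 10⁻³ rad s⁻¹ → T = 2π/N = 1.1220 × 10³ s ≈ 1.12 × 10³ s.

1.12 × 10³ s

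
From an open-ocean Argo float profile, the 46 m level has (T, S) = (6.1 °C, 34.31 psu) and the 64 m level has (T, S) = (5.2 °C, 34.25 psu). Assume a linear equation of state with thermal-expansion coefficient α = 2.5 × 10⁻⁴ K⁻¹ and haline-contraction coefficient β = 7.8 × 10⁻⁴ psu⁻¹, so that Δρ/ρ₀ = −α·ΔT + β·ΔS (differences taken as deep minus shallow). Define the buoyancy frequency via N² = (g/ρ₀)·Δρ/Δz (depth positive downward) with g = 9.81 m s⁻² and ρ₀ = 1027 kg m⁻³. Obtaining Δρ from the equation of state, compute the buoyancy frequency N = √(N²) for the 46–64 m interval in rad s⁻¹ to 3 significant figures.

9.85 × 10⁻³ rad s⁻¹

ΔT = -0.9 K, ΔS = -0.06 psu (deep − shallow).
Δρ/ρ₀ = −αΔT + βΔS = 2.25 × 10⁻⁴ − 4.68 × 10⁻⁵ = 1.782 × 10⁻⁴, so Δρ ≈ 0.1830 kg m⁻³.
N² = (g/ρ₀)·Δρ/Δz = g·(Δρ/ρ₀)/Δz = 9.81 × 1.782 × 10⁻⁴ / 18 = 9.7119 × 10⁻⁵ s⁻².
N = √(9.7119 × 10⁻⁵) = 9.8549 × 10⁻³ rad s⁻¹ ≈ 9.85 × 10⁻³ rad s⁻¹.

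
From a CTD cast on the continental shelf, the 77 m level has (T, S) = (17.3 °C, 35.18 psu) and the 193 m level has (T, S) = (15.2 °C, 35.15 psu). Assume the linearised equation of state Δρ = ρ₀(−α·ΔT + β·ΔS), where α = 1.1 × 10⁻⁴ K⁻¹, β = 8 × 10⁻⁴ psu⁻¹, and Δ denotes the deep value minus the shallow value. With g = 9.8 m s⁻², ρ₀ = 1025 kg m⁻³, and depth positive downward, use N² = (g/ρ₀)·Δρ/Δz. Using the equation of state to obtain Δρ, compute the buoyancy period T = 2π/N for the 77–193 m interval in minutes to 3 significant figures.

ΔT = -2.1 K, ΔS = -0.03 psu (deep − shallow).
Δρ/ρ₀ = −αΔT + βΔS = 2.31 × 10⁻⁴ − 2.40 × 10⁻⁵ = 2.07 × 10⁻⁴, so Δρ ≈ 0.2122 kg m⁻³.
N² = (g/ρ₀)·Δρ/Δz = g·(Δρ/ρ₀)/Δz = 9.8 × 2.07 × 10⁻⁴ / 116 = 1.7488 × 10⁻⁵ s⁻².
N = √(1.7488 × 10⁻⁵) = 4.1819 × 10⁻³ rad s⁻¹ → T = 2π/N = 1.5025 × 10³ s = 25.042 min ≈ 25.0 min.

25.0 min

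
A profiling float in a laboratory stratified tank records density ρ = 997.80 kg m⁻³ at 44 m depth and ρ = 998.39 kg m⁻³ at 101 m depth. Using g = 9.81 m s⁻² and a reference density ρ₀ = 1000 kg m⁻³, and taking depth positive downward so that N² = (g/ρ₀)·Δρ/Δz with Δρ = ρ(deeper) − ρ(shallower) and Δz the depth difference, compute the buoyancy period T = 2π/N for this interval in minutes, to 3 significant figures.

Δρ = 998.39 − 997.80 = 0.59 kg m⁻³ over Δz = 101 − 44 = 57 m.
N² = (9.81/1000) × (0.59/57) = 1.0154 × 10⁻⁴ s⁻².
N = √(1.0154 × 10⁻⁴) = 0.010077 rad s⁻¹, so T = 2π/N = 623.52 s = 10.392 min ≈ 10.4 min.

10.4 min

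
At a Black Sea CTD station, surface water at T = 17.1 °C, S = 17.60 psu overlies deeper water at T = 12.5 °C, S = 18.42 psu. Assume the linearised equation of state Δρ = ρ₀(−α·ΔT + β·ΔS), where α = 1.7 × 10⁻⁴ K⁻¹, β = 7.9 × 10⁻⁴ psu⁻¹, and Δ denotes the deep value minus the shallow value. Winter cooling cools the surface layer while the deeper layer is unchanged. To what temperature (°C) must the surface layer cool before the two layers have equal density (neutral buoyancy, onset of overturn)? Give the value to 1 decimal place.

Neutral buoyancy requires Δρ = 0, i.e. −α(T_deep − T_surf′) + β(S_deep − S_surf) = 0.
T_surf′ = T_deep − (β/α)·ΔS = 12.5 − (7.9 × 10⁻⁴/1.7 × 10⁻⁴)·(+0.82) = 8.689 °C.
Cooling required: 17.1 − (8.689) = 8.411 °C.

8.7 °C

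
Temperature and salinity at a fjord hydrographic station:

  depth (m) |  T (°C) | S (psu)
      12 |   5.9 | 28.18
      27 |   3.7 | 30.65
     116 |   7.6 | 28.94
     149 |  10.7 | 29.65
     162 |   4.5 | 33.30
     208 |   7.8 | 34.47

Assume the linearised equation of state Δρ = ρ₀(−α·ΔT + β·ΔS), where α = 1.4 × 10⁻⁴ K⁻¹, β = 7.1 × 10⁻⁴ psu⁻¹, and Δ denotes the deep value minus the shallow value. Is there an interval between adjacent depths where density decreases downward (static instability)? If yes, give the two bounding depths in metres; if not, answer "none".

Evaluate Δρ/ρ₀ = −αΔT + βΔS across each adjacent pair:
  12–27 m: −αΔT+βΔS = −(1.4 × 10⁻⁴)(-2.2)+(7.1 × 10⁻⁴)(+2.47) = 2.1 × 10⁻³ → stable
  27–116 m: −αΔT+βΔS = −(1.4 × 10⁻⁴)(+3.9)+(7.1 × 10⁻⁴)(-1.71) = -1.8 × 10⁻³ → UNSTABLE
  116–149 m: −αΔT+βΔS = −(1.4 × 10⁻⁴)(+3.1)+(7.1 × 10⁻⁴)(+0.71) = 7.0 × 10⁻⁵ → stable
  149–162 m: −αΔT+βΔS = −(1.4 × 10⁻⁴)(-6.2)+(7.1 × 10⁻⁴)(+3.65) = 3.5 × 10⁻³ → stable
  162–208 m: −αΔT+βΔS = −(1.4 × 10⁻⁴)(+3.3)+(7.1 × 10⁻⁴)(+1.17) = 3.7 × 10⁻⁴ → stable
The 27–116 m interval has Δρ < 0: lighter water underlies denser water.

27–116 m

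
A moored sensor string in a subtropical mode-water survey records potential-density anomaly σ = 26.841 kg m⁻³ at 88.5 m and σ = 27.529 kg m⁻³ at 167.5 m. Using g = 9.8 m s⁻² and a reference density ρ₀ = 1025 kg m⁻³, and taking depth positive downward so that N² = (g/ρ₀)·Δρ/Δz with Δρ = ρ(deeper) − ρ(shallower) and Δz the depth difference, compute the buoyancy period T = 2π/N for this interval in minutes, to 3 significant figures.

Δρ = 1027.529 − 1026.841 = 0.688 kg m⁻³ over Δz = 167.5 − 88.5 = 79 m.
N² = (9.8/1025) × (0.688/79) = 8.3265 × 10⁻⁵ s⁻².
N = √(8.3265 × 10⁻⁵) = 9.1250 × 10⁻³ rad s⁻¹, so T = 2π/N = 688.57 s = 11.476 min ≈ 11.5 min.

11.5 min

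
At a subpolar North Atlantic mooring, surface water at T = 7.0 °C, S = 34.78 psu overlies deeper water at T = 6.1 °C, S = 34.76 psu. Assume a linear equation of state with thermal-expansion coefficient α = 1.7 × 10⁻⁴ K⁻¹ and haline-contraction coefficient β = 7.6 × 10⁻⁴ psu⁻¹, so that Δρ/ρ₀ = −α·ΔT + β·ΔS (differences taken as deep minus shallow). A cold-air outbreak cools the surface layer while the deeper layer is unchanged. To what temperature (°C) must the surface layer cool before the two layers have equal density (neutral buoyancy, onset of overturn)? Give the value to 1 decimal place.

Neutral buoyancy requires Δρ = 0, i.e. −α(T_deep − T_surf′) + β(S_deep − S_surf) = 0.
T_surf′ = T_deep − (β/α)·ΔS = 6.1 − (7.6 × 10⁻⁴/1.7 × 10⁻⁴)·(-0.02) = 6.189 °C.
Cooling required: 7.0 − (6.189) = 0.811 °C.

6.2 °C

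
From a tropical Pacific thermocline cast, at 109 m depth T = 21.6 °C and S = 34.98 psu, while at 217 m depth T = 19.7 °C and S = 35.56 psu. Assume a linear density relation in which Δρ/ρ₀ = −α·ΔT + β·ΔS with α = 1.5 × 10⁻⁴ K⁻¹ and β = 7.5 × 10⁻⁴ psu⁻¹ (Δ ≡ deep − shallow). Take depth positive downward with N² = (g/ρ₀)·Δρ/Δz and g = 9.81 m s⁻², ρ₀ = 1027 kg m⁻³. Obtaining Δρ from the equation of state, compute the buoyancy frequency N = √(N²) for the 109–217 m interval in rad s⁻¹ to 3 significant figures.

8.09 × 10⁻³ rad s⁻¹

ΔT = -1.9 K, ΔS = +0.58 psu (deep − shallow).
Δρ/ρ₀ = −αΔT + βΔS = 2.85 × 10⁻⁴ + 4.35 × 10⁻⁴ = 7.20 × 10⁻⁴, so Δρ ≈ 0.7394 kg m⁻³.
N² = (g/ρ₀)·Δρ/Δz = g·(Δρ/ρ₀)/Δz = 9.81 × 7.20 × 10⁻⁴ / 108 = 6.5400 × 10⁻⁵ s⁻².
N = √(6.5400 × 10⁻⁵) = 8.0870 × 10⁻³ rad s⁻¹ ≈ 8.09 × 10⁻³ rad s⁻¹.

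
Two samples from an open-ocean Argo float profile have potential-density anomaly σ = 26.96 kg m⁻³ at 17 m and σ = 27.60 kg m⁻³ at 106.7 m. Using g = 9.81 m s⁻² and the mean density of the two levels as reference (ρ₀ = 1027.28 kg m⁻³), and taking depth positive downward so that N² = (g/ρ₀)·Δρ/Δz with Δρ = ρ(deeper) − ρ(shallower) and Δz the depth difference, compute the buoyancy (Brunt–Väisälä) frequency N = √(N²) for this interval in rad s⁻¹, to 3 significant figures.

Δρ = 1027.60 − 1026.96 = 0.64 kg m⁻³ over Δz = 106.7 − 17 = 89.7 m.
N² = (9.81/1027.28) × (0.64/89.7) = 6.8135 × 10⁻⁵ s⁻².
N = √(6.8135 × 10⁻⁵) = 8.2544 × 10⁻³ rad s⁻¹ ≈ 8.25 × 10⁻³ rad s⁻¹.

8.25 × 10⁻³ rad s⁻¹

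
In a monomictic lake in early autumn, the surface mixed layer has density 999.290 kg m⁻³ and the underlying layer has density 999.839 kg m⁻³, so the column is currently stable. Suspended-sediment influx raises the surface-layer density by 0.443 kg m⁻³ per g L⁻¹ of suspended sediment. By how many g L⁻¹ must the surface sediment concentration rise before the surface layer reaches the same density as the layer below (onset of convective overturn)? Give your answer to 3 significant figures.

1.24 g L⁻¹

Density deficit of the surface layer: 999.839 − 999.290 = 0.549 kg m⁻³.
Required change = 0.549 / 0.443 = 1.24 g L⁻¹.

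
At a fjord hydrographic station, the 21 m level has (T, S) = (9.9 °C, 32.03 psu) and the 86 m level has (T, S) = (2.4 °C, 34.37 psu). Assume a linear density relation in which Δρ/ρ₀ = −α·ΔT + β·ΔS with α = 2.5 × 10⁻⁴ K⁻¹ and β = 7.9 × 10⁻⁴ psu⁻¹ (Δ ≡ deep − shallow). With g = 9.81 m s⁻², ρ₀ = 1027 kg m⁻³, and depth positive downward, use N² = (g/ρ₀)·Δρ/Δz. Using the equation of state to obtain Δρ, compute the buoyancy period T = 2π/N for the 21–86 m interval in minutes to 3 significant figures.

ΔT = -7.5 K, ΔS = +2.34 psu (deep − shallow).
Δρ/ρ₀ = −αΔT + βΔS = 1.875 × 10⁻³ + 1.8486 × 10⁻³ = 3.7236 × 10⁻³, so Δρ ≈ 3.824 kg m⁻³.
N² = (g/ρ₀)·Δρ/Δz = g·(Δρ/ρ₀)/Δz = 9.81 × 3.7236 × 10⁻³ / 65 = 5.6198 × 10⁻⁴ s⁻².
N = √(5.6198 × 10⁻⁴) = 0.023706 rad s⁻¹ → T = 2π/N = 265.05 s = 4.4175 min ≈ 4.42 min.

4.42 min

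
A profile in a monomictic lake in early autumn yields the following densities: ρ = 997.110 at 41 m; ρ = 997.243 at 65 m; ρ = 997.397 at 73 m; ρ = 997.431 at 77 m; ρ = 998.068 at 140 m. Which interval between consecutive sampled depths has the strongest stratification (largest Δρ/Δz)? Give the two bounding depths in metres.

65–73 m

Compute the density gradient over each adjacent pair:
  41–65 m: Δρ/Δz = 0.133/24 = 5.5 × 10⁻³ kg m⁻⁴
  65–73 m: Δρ/Δz = 0.154/8 = 0.019 kg m⁻⁴
  73–77 m: Δρ/Δz = 0.034/4 = 8.5 × 10⁻³ kg m⁻⁴
  77–140 m: Δρ/Δz = 0.637/63 = 0.010 kg m⁻⁴
The largest gradient is in the 65–73 m interval — the pycnocline.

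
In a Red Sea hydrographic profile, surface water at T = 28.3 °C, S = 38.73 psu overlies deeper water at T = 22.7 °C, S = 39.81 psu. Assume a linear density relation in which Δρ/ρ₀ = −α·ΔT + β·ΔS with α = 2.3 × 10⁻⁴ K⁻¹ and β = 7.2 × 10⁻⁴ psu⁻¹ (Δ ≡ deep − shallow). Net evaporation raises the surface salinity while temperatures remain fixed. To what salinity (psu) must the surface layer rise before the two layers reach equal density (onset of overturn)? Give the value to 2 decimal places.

41.60 psu

Neutral buoyancy requires −α(T_deep − T_surf) + β(S_deep − S_surf′) = 0.
S_surf′ = S_deep − (α/β)·ΔT = 39.81 − (2.3 × 10⁻⁴/7.2 × 10⁻⁴)·(-5.6) = 41.5989 psu.
Increase required: 41.5989 − 38.73 = 2.8689 psu.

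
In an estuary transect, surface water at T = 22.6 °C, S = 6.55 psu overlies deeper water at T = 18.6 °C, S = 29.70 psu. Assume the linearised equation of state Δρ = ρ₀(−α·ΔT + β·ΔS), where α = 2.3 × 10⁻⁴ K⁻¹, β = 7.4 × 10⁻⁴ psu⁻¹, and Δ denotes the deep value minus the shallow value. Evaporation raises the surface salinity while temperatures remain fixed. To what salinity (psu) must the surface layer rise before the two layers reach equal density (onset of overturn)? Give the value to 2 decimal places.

Neutral buoyancy requires −α(T_deep − T_surf) + β(S_deep − S_surf′) = 0.
S_surf′ = S_deep − (α/β)·ΔT = 29.70 − (2.3 × 10⁻⁴/7.4 × 10⁻⁴)·(-4.0) = 30.9432 psu.
Increase required: 30.9432 − 6.55 = 24.3932 psu.

30.94 psu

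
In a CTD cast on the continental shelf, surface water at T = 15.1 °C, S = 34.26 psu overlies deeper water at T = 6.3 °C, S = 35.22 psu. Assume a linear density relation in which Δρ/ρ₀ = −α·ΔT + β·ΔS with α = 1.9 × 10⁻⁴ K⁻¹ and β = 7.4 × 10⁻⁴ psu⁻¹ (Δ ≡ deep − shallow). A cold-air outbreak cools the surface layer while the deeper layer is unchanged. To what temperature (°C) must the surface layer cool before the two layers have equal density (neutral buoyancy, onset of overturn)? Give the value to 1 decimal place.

Neutral buoyancy requires Δρ = 0, i.e. −α(T_deep − T_surf′) + β(S_deep − S_surf) = 0.
T_surf′ = T_deep − (β/α)·ΔS = 6.3 − (7.4 × 10⁻⁴/1.9 × 10⁻⁴)·(+0.96) = 2.561 °C.
Cooling required: 15.1 − (2.561) = 12.539 °C.

2.6 °C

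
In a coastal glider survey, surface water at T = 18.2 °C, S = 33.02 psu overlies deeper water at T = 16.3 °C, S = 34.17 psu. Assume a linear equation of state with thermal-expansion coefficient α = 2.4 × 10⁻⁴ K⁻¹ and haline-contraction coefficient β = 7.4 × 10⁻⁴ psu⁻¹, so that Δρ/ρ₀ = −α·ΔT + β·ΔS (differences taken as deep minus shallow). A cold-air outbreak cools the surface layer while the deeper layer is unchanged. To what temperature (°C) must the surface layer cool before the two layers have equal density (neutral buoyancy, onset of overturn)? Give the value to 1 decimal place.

12.8 °C

Neutral buoyancy requires Δρ = 0, i.e. −α(T_deep − T_surf′) + β(S_deep − S_surf) = 0.
T_surf′ = T_deep − (β/α)·ΔS = 16.3 − (7.4 × 10⁻⁴/2.4 × 10⁻⁴)·(+1.15) = 12.754 °C.
Cooling required: 18.2 − (12.754) = 5.446 °C.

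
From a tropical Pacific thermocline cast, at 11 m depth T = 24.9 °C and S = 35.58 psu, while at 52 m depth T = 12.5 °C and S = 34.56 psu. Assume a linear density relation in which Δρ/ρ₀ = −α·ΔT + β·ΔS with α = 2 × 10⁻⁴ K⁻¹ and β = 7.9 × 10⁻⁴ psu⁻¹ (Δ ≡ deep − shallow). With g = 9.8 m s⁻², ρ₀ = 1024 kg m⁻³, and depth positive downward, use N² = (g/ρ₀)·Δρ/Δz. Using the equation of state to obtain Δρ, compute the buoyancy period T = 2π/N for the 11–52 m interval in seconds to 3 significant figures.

314 s

ΔT = -12.4 K, ΔS = -1.02 psu (deep − shallow).
Δρ/ρ₀ = −αΔT + βΔS = 2.48 × 10⁻³ − 8.058 × 10⁻⁴ = 1.6742 × 10⁻³, so Δρ ≈ 1.714 kg m⁻³.
N² = (g/ρ₀)·Δρ/Δz = g·(Δρ/ρ₀)/Δz = 9.8 × 1.6742 × 10⁻³ / 41 = 4.0017 × 10⁻⁴ s⁻².
N = √(4.0017 × 10⁻⁴) = 0.020004 rad s⁻¹ → T = 2π/N = 314.10 s ≈ 314 s.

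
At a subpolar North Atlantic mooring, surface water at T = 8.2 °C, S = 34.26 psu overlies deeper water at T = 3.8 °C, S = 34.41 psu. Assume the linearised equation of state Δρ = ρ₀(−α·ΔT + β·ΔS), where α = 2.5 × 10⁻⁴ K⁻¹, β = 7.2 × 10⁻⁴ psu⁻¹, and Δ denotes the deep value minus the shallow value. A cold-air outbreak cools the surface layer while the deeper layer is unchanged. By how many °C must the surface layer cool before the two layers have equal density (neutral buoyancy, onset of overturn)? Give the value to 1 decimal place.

Neutral buoyancy requires Δρ = 0, i.e. −α(T_deep − T_surf′) + β(S_deep − S_surf) = 0.
T_surf′ = T_deep − (β/α)·ΔS = 3.8 − (7.2 × 10⁻⁴/2.5 × 10⁻⁴)·(+0.15) = 3.368 °C.
Cooling required: 8.2 − (3.368) = 4.832 °C.

4.8 °C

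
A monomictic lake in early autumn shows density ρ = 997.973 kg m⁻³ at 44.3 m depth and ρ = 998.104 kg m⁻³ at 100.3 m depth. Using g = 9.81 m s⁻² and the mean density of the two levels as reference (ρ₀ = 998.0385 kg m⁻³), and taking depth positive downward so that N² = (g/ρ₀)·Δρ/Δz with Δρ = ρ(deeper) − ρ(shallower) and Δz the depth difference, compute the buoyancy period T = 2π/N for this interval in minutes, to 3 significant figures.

21.8 min

Δρ = 998.104 − 997.973 = 0.131 kg m⁻³ over Δz = 100.3 − 44.3 = 56 m.
N² = (9.81/998.0385) × (0.131/56) = 2.2993 × 10⁻⁵ s⁻².
N = √(2.2993 × 10⁻⁵) = 4.7951 × 10⁻³ rad s⁻¹, so T = 2π/N = 1.3103 × 10³ s = 21.838 min ≈ 21.8 min.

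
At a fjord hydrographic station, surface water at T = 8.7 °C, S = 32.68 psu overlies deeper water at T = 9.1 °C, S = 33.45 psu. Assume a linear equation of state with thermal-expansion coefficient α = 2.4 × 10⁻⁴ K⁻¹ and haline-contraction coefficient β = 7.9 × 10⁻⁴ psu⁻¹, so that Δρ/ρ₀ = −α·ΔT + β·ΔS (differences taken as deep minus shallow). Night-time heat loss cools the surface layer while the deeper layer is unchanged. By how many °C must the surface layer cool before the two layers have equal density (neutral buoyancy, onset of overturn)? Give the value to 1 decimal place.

Neutral buoyancy requires Δρ = 0, i.e. −α(T_deep − T_surf′) + β(S_deep − S_surf) = 0.
T_surf′ = T_deep − (β/α)·ΔS = 9.1 − (7.9 × 10⁻⁴/2.4 × 10⁻⁴)·(+0.77) = 6.565 °C.
Cooling required: 8.7 − (6.565) = 2.135 °C.

2.1 °C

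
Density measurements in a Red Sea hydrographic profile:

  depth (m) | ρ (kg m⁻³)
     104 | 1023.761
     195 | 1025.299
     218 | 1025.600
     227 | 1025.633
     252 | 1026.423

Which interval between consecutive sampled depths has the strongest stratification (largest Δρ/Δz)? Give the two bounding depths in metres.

Compute the density gradient over each adjacent pair:
  104–195 m: Δρ/Δz = 1.538/91 = 0.017 kg m⁻⁴
  195–218 m: Δρ/Δz = 0.301/23 = 0.013 kg m⁻⁴
  218–227 m: Δρ/Δz = 0.033/9 = 3.7 × 10⁻³ kg m⁻⁴
  227–252 m: Δρ/Δz = 0.790/25 = 0.032 kg m⁻⁴
The largest gradient is in the 227–252 m interval — the pycnocline.

227–252 m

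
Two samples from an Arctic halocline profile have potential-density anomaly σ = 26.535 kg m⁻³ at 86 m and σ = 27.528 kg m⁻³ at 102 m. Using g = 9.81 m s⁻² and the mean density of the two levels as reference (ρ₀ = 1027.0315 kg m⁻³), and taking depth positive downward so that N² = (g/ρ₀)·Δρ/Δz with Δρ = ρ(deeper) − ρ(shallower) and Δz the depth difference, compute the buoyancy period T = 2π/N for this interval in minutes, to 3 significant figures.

Δρ = 1027.528 − 1026.535 = 0.993 kg m⁻³ over Δz = 102 − 86 = 16 m.
N² = (9.81/1027.0315) × (0.993/16) = 5.9281 × 10⁻⁴ s⁻².
N = √(5.9281 × 10⁻⁴) = 0.024348 rad s⁻¹, so T = 2π/N = 258.06 s = 4.3010 min ≈ 4.30 min.

4.30 min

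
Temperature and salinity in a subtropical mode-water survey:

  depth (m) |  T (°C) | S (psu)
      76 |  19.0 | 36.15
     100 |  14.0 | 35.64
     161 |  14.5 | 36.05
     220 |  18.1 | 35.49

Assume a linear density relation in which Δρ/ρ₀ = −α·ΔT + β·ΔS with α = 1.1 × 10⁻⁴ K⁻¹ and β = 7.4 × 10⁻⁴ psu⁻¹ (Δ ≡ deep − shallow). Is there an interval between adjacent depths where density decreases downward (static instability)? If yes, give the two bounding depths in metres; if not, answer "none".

161–220 m

Evaluate Δρ/ρ₀ = −αΔT + βΔS across each adjacent pair:
  76–100 m: −αΔT+βΔS = −(1.1 × 10⁻⁴)(-5.0)+(7.4 × 10⁻⁴)(-0.51) = 1.7 × 10⁻⁴ → stable
  100–161 m: −αΔT+βΔS = −(1.1 × 10⁻⁴)(+0.5)+(7.4 × 10⁻⁴)(+0.41) = 2.5 × 10⁻⁴ → stable
  161–220 m: −αΔT+βΔS = −(1.1 × 10⁻⁴)(+3.6)+(7.4 × 10⁻⁴)(-0.56) = -8.1 × 10⁻⁴ → UNSTABLE
The 161–220 m interval has Δρ < 0: lighter water underlies denser water.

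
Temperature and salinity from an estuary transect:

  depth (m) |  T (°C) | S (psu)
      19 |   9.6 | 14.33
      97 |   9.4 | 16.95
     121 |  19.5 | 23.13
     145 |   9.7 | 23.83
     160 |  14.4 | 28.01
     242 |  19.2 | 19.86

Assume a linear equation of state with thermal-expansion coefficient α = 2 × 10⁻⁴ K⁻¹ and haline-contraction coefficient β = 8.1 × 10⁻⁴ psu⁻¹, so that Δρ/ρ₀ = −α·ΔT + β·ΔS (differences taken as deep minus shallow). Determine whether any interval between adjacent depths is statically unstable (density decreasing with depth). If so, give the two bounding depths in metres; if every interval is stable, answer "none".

Evaluate Δρ/ρ₀ = −αΔT + βΔS across each adjacent pair:
  19–97 m: −αΔT+βΔS = −(2 × 10⁻⁴)(-0.2)+(8.1 × 10⁻⁴)(+2.62) = 2.2 × 10⁻³ → stable
  97–121 m: −αΔT+βΔS = −(2 × 10⁻⁴)(+10.1)+(8.1 × 10⁻⁴)(+6.18) = 3.0 × 10⁻³ → stable
  121–145 m: −αΔT+βΔS = −(2 × 10⁻⁴)(-9.8)+(8.1 × 10⁻⁴)(+0.70) = 2.5 × 10⁻³ → stable
  145–160 m: −αΔT+βΔS = −(2 × 10⁻⁴)(+4.7)+(8.1 × 10⁻⁴)(+4.18) = 2.4 × 10⁻³ → stable
  160–242 m: −αΔT+βΔS = −(2 × 10⁻⁴)(+4.8)+(8.1 × 10⁻⁴)(-8.15) = -7.6 × 10⁻³ → UNSTABLE
The 160–242 m interval has Δρ < 0: lighter water underlies denser water.

160–242 m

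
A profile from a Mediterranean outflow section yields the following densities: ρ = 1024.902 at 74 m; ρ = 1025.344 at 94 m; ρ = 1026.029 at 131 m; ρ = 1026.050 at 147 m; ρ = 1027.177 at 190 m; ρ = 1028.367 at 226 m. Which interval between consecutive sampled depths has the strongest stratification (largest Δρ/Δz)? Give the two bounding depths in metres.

Compute the density gradient over each adjacent pair:
  74–94 m: Δρ/Δz = 0.442/20 = 0.022 kg m⁻⁴
  94–131 m: Δρ/Δz = 0.685/37 = 0.019 kg m⁻⁴
  131–147 m: Δρ/Δz = 0.021/16 = 1.3 × 10⁻³ kg m⁻⁴
  147–190 m: Δρ/Δz = 1.127/43 = 0.026 kg m⁻⁴
  190–226 m: Δρ/Δz = 1.190/36 = 0.033 kg m⁻⁴
The largest gradient is in the 190–226 m interval — the pycnocline.

190–226 m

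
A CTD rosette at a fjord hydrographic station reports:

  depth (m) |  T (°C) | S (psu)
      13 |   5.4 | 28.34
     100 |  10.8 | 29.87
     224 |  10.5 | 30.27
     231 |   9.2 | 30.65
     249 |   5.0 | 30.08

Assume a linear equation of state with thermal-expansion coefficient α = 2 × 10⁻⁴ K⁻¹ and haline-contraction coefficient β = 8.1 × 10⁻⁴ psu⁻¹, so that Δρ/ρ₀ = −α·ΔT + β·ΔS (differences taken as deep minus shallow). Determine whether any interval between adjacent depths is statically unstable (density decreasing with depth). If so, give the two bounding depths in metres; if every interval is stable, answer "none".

Evaluate Δρ/ρ₀ = −αΔT + βΔS across each adjacent pair:
  13–100 m: −αΔT+βΔS = −(2 × 10⁻⁴)(+5.4)+(8.1 × 10⁻⁴)(+1.53) = 1.6 × 10⁻⁴ → stable
  100–224 m: −αΔT+βΔS = −(2 × 10⁻⁴)(-0.3)+(8.1 × 10⁻⁴)(+0.40) = 3.8 × 10⁻⁴ → stable
  224–231 m: −αΔT+βΔS = −(2 × 10⁻⁴)(-1.3)+(8.1 × 10⁻⁴)(+0.38) = 5.7 × 10⁻⁴ → stable
  231–249 m: −αΔT+βΔS = −(2 × 10⁻⁴)(-4.2)+(8.1 × 10⁻⁴)(-0.57) = 3.8 × 10⁻⁴ → stable
Every interval has Δρ > 0: the column is stably stratified throughout.

none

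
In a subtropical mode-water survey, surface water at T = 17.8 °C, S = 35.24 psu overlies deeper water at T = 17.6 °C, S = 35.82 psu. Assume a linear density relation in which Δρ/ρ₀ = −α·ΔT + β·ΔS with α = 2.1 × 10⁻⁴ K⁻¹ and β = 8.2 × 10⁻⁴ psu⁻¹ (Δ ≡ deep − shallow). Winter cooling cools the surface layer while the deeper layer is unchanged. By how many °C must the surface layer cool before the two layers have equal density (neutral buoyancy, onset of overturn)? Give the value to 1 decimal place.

2.5 °C

Neutral buoyancy requires Δρ = 0, i.e. −α(T_deep − T_surf′) + β(S_deep − S_surf) = 0.
T_surf′ = T_deep − (β/α)·ΔS = 17.6 − (8.2 × 10⁻⁴/2.1 × 10⁻⁴)·(+0.58) = 15.335 °C.
Cooling required: 17.8 − (15.335) = 2.465 °C.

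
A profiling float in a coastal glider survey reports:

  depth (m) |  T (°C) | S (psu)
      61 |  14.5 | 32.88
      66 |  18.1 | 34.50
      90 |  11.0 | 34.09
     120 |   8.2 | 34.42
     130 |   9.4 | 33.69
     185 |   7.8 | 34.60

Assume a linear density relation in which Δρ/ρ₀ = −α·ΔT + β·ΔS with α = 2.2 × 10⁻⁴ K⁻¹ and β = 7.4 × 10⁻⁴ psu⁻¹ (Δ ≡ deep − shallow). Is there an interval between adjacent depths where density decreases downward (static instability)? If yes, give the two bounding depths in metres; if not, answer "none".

Evaluate Δρ/ρ₀ = −αΔT + βΔS across each adjacent pair:
  61–66 m: −αΔT+βΔS = −(2.2 × 10⁻⁴)(+3.6)+(7.4 × 10⁻⁴)(+1.62) = 4.1 × 10⁻⁴ → stable
  66–90 m: −αΔT+βΔS = −(2.2 × 10⁻⁴)(-7.1)+(7.4 × 10⁻⁴)(-0.41) = 1.3 × 10⁻³ → stable
  90–120 m: −αΔT+βΔS = −(2.2 × 10⁻⁴)(-2.8)+(7.4 × 10⁻⁴)(+0.33) = 8.6 × 10⁻⁴ → stable
  120–130 m: −αΔT+βΔS = −(2.2 × 10⁻⁴)(+1.2)+(7.4 × 10⁻⁴)(-0.73) = -8.0 × 10⁻⁴ → UNSTABLE
  130–185 m: −αΔT+βΔS = −(2.2 × 10⁻⁴)(-1.6)+(7.4 × 10⁻⁴)(+0.91) = 1.0 × 10⁻³ → stable
The 120–130 m interval has Δρ < 0: lighter water underlies denser water.

120–130 m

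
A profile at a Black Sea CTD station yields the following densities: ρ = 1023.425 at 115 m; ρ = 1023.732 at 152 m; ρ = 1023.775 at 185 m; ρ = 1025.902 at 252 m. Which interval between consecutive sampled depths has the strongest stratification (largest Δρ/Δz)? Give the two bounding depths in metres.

Compute the density gradient over each adjacent pair:
  115–152 m: Δρ/Δz = 0.307/37 = 8.3 × 10⁻³ kg m⁻⁴
  152–185 m: Δρ/Δz = 0.043/33 = 1.3 × 10⁻³ kg m⁻⁴
  185–252 m: Δρ/Δz = 2.127/67 = 0.032 kg m⁻⁴
The largest gradient is in the 185–252 m interval — the pycnocline.

185–252 m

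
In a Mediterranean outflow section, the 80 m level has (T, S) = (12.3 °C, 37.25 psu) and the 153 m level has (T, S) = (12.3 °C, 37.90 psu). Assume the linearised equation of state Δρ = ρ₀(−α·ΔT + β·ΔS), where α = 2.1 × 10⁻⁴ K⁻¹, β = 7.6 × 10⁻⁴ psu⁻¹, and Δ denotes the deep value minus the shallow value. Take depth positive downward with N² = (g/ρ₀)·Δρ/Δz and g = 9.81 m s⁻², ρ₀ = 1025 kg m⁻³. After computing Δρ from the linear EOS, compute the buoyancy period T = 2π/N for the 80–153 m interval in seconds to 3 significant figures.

ΔT = +0.0 K, ΔS = +0.65 psu (deep − shallow).
Δρ/ρ₀ = −αΔT + βΔS = 0 + 4.94 × 10⁻⁴ = 4.94 × 10⁻⁴, so Δρ ≈ 0.5064 kg m⁻³.
N² = (g/ρ₀)·Δρ/Δz = g·(Δρ/ρ₀)/Δz = 9.81 × 4.94 × 10⁻⁴ / 73 = 6.6385 × 10⁻⁵ s⁻².
N = √(6.6385 × 10⁻⁵) = 8.1477 × 10⁻³ rad s⁻¹ → T = 2π/N = 771.16 s ≈ 771 s.

771 s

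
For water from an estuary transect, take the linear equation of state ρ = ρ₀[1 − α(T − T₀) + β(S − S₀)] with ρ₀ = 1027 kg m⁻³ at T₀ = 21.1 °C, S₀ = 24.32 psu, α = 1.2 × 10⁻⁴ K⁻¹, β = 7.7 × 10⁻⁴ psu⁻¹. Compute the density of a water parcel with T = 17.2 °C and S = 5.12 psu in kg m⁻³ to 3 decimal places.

T − T₀ = -3.9 K, S − S₀ = -19.20 psu.
Bracket = 1 − α·(-3.9) + β·(-19.20) = 1 + (-0.014316) = 0.9856840.
ρ = 1027 × 0.9856840 = 1012.297 kg m⁻³.

1012.297 kg m⁻³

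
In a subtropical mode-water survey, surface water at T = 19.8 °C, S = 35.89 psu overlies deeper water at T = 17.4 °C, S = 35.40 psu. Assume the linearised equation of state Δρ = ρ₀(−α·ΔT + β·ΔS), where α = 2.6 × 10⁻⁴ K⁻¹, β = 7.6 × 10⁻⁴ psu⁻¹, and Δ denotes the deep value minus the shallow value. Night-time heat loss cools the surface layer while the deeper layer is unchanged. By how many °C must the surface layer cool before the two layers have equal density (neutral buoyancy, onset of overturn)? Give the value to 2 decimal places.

Neutral buoyancy requires Δρ = 0, i.e. −α(T_deep − T_surf′) + β(S_deep − S_surf) = 0.
T_surf′ = T_deep − (β/α)·ΔS = 17.4 − (7.6 × 10⁻⁴/2.6 × 10⁻⁴)·(-0.49) = 18.8323 °C.
Cooling required: 19.8 − (18.8323) = 0.9677 °C.

0.97 °C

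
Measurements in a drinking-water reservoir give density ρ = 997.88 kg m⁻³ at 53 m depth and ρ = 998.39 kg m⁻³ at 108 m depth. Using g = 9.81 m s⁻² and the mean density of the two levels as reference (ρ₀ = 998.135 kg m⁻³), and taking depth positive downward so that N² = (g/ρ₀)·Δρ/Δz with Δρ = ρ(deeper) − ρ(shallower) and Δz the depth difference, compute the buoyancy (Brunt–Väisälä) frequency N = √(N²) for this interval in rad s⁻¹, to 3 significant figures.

9.55 × 10⁻³ rad s⁻¹

Δρ = 998.39 − 997.88 = 0.51 kg m⁻³ over Δz = 108 − 53 = 55 m.
N² = (9.81/998.135) × (0.51/55) = 9.1135 × 10⁻⁵ s⁻².
N = √(9.1135 × 10⁻⁵) = 9.5465 × 10⁻³ rad s⁻¹ ≈ 9.55 × 10⁻³ rad s⁻¹.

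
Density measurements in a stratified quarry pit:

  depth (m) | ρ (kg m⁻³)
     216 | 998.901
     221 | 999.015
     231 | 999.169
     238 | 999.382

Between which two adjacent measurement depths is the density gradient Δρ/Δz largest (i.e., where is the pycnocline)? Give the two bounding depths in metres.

Compute the density gradient over each adjacent pair:
  216–221 m: Δρ/Δz = 0.114/5 = 0.023 kg m⁻⁴
  221–231 m: Δρ/Δz = 0.154/10 = 0.015 kg m⁻⁴
  231–238 m: Δρ/Δz = 0.213/7 = 0.030 kg m⁻⁴
The largest gradient is in the 231–238 m interval — the pycnocline.

231–238 m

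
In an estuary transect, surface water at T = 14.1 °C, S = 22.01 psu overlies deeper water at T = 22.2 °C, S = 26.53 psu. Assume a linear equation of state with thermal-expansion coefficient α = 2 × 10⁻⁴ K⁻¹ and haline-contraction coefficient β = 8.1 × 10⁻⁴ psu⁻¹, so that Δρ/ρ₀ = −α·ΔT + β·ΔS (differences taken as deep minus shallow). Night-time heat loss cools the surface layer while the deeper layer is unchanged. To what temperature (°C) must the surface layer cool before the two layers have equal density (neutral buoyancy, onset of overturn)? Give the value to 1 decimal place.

3.9 °C

Neutral buoyancy requires Δρ = 0, i.e. −α(T_deep − T_surf′) + β(S_deep − S_surf) = 0.
T_surf′ = T_deep − (β/α)·ΔS = 22.2 − (8.1 × 10⁻⁴/2 × 10⁻⁴)·(+4.52) = 3.894 °C.
Cooling required: 14.1 − (3.894) = 10.206 °C.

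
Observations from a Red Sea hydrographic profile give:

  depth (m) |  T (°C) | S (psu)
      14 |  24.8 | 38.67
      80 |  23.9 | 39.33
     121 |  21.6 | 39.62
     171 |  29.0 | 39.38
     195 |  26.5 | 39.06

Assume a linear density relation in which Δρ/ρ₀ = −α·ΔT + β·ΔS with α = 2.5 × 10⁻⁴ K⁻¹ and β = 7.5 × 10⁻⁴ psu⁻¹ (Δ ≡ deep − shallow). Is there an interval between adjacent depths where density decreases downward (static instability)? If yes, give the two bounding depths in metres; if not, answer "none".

121–171 m

Evaluate Δρ/ρ₀ = −αΔT + βΔS across each adjacent pair:
  14–80 m: −αΔT+βΔS = −(2.5 × 10⁻⁴)(-0.9)+(7.5 × 10⁻⁴)(+0.66) = 7.2 × 10⁻⁴ → stable
  80–121 m: −αΔT+βΔS = −(2.5 × 10⁻⁴)(-2.3)+(7.5 × 10⁻⁴)(+0.29) = 7.9 × 10⁻⁴ → stable
  121–171 m: −αΔT+βΔS = −(2.5 × 10⁻⁴)(+7.4)+(7.5 × 10⁻⁴)(-0.24) = -2.0 × 10⁻³ → UNSTABLE
  171–195 m: −αΔT+βΔS = −(2.5 × 10⁻⁴)(-2.5)+(7.5 × 10⁻⁴)(-0.32) = 3.9 × 10⁻⁴ → stable
The 121–171 m interval has Δρ < 0: lighter water underlies denser water.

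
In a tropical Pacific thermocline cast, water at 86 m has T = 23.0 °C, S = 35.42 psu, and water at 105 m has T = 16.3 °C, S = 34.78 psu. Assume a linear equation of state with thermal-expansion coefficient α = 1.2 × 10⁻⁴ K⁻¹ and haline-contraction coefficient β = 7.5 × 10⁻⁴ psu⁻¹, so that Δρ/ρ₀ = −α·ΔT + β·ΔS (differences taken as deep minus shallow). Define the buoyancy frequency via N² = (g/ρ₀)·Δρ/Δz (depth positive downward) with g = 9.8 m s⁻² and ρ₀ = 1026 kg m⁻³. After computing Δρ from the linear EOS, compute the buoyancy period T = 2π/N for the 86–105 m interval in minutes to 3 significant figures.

8.10 min

ΔT = -6.7 K, ΔS = -0.64 psu (deep − shallow).
Δρ/ρ₀ = −αΔT + βΔS = 8.04 × 10⁻⁴ − 4.80 × 10⁻⁴ = 3.24 × 10⁻⁴, so Δρ ≈ 0.3324 kg m⁻³.
N² = (g/ρ₀)·Δρ/Δz = g·(Δρ/ρ₀)/Δz = 9.8 × 3.24 × 10⁻⁴ / 19 = 1.6712 × 10⁻⁴ s⁻².
N = √(1.6712 × 10⁻⁴) = 0.012927 rad s⁻¹ → T = 2π/N = 486.05 s = 8.1008 min ≈ 8.10 min.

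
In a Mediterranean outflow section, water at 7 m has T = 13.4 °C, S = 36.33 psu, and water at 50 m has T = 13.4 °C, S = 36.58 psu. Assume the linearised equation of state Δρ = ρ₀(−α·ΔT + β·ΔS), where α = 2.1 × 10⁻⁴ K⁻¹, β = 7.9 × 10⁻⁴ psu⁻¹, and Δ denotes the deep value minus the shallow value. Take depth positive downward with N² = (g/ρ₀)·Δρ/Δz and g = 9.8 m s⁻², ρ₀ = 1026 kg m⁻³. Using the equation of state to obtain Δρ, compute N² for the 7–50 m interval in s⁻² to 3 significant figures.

4.50 × 10⁻⁵ s⁻²

ΔT = +0.0 K, ΔS = +0.25 psu (deep − shallow).
Δρ/ρ₀ = −αΔT + βΔS = 0 + 1.975 × 10⁻⁴ = 1.975 × 10⁻⁴, so Δρ ≈ 0.2026 kg m⁻³.
N² = (g/ρ₀)·Δρ/Δz = g·(Δρ/ρ₀)/Δz = 9.8 × 1.975 × 10⁻⁴ / 43 = 4.5012 × 10⁻⁵ s⁻² ≈ 4.50 × 10⁻⁵ s⁻².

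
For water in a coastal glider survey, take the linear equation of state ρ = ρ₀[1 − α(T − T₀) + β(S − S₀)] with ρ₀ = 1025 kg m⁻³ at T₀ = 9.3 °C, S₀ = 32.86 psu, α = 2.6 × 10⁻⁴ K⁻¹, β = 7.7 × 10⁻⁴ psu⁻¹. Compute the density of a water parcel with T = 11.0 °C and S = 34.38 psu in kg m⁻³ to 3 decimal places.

T − T₀ = +1.7 K, S − S₀ = +1.52 psu.
Bracket = 1 − α·(+1.7) + β·(+1.52) = 1 + (7.284 × 10⁻⁴) = 1.0007284.
ρ = 1025 × 1.0007284 = 1025.747 kg m⁻³.

1025.747 kg m⁻³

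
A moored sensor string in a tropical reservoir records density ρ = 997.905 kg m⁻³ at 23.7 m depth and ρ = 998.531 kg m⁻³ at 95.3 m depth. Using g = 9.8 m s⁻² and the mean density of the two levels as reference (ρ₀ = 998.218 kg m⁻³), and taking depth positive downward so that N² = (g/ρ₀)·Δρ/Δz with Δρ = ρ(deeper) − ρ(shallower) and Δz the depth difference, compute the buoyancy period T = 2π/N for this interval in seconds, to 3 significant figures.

Δρ = 998.531 − 997.905 = 0.626 kg m⁻³ over Δz = 95.3 − 23.7 = 71.6 m.
N² = (9.8/998.218) × (0.626/71.6) = 8.5835 × 10⁻⁵ s⁻².
N = √(8.5835 × 10⁻⁵) = 9.2647 × 10⁻³ rad s⁻¹, so T = 2π/N = 678.19 s ≈ 678 s.

678 s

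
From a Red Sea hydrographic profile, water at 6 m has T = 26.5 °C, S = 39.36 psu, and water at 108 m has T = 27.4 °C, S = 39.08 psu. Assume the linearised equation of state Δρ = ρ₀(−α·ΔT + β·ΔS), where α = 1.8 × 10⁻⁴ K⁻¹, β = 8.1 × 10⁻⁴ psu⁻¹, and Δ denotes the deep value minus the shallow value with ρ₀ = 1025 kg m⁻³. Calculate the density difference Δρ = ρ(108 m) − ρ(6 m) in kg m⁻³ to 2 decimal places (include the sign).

ΔT = +0.9 K, ΔS = -0.28 psu (deep − shallow).
Δρ/ρ₀ = −(1.8 × 10⁻⁴)(+0.9) + (8.1 × 10⁻⁴)(-0.28) = -3.888 × 10⁻⁴.
Δρ = 1025 × (-3.888 × 10⁻⁴) = -0.40 kg m⁻³.
Negative Δρ: lighter below, statically unstable.

-0.40 kg m⁻³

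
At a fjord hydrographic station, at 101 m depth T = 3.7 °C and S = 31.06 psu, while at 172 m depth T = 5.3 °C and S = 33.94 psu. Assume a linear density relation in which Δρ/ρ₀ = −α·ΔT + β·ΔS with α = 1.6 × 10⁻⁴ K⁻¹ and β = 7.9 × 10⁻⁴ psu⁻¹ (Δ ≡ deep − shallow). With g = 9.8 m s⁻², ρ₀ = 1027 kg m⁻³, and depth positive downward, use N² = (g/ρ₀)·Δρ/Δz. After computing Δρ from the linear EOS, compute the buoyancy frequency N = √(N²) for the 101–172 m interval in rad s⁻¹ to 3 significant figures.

ΔT = +1.6 K, ΔS = +2.88 psu (deep − shallow).
Δρ/ρ₀ = −αΔT + βΔS = -2.56 × 10⁻⁴ + 2.2752 × 10⁻³ = 2.0192 × 10⁻³, so Δρ ≈ 2.074 kg m⁻³.
N² = (g/ρ₀)·Δρ/Δz = g·(Δρ/ρ₀)/Δz = 9.8 × 2.0192 × 10⁻³ / 71 = 2.7871 × 10⁻⁴ s⁻².
N = √(2.7871 × 10⁻⁴) = 0.016695 rad s⁻¹ ≈ 0.0167 rad s⁻¹.

0.0167 rad s⁻¹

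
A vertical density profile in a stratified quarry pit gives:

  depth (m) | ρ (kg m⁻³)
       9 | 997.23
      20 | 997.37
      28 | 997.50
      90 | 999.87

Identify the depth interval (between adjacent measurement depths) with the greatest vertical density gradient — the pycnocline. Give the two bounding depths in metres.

28–90 m

Compute the density gradient over each adjacent pair:
  9–20 m: Δρ/Δz = 0.14/11 = 0.013 kg m⁻⁴
  20–28 m: Δρ/Δz = 0.13/8 = 0.016 kg m⁻⁴
  28–90 m: Δρ/Δz = 2.37/62 = 0.038 kg m⁻⁴
The largest gradient is in the 28–90 m interval — the pycnocline.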